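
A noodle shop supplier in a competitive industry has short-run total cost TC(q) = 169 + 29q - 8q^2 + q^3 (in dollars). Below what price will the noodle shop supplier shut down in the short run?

The shutdown price is the minimum of AVC. VC = 29q - 8q^2 + q^3, so AVC = 29 - 8q + q^2.
At the minimum of AVC, MC = AVC. MC = 29 - 16q + 3q^2; setting MC = AVC gives 2q^2 - 8q = 0, so q = 4. min AVC = 13.
So the shutdown price is $13.

$13 per unit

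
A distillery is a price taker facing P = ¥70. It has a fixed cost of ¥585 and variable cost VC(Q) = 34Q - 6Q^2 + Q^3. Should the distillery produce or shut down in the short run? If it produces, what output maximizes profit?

From TC, MC = TC'(Q) = 34 - 12Q + 3Q^2 and AVC = VC/Q = 34 - 6Q + Q^2.
AVC hits its minimum where MC = AVC, at Q = 3, giving min AVC = 34 - 6·3 + 3^2 = ¥25.
Since P = ¥70 ≥ min AVC = ¥25, price covers variable cost and the firm should produce.
P = MC gives -36 - 12Q + 3Q^2 = 0, with roots -2 and 6. Take the larger (rising MC): Q* = 6.
Check: AVC at Q = 6 is ¥34 ≤ P, so revenue covers variable cost.
Profit = P·Q − TC = 70·6 − 789 = -¥369, a loss, but smaller than the ¥585 fixed cost the firm would lose by shutting down.

Produce at Q = 6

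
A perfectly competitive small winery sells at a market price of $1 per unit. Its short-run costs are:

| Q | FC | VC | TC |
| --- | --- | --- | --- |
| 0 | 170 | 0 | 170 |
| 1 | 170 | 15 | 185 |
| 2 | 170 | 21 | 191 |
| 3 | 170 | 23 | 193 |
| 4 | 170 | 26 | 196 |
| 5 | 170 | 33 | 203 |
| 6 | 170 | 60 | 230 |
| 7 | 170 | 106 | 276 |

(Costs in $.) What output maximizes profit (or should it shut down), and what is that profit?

Profit at each row (π = 1Q − TC): Q=0: -170; Q=1: -184; Q=2: -189; Q=3: -190; Q=4: -192; Q=5: -198; Q=6: -224; Q=7: -269.
Profit is highest at Q = 0. Equivalently, the lowest AVC in the table is 26/4 ≈ $6.50 at Q = 4, and P = $1 falls below it — price never covers variable cost, so the firm shuts down and loses only its fixed cost.

Q = 0 (shut down); profit = -$170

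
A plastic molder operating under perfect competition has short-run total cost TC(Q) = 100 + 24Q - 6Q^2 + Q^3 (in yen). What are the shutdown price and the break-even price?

Shutdown price = ¥15; break-even price = ¥39

Shutdown price = min AVC. AVC = 24 - 6Q + Q^2, with vertex at Q = 3 and minimum ¥15.
ATC = 100/Q + 24 - 6Q + Q^2. Setting dATC/dQ = −100/Q^2 − 6 + 2Q = 0 gives Q = 5 (since 2·5^3 − 6·5^2 = 100).
min ATC = 100/5 + 24 − 6·5 + 5^2 = ¥39. That is the break-even price.
For ¥15 ≤ P < ¥39 the firm produces at a loss; below ¥15 it shuts down.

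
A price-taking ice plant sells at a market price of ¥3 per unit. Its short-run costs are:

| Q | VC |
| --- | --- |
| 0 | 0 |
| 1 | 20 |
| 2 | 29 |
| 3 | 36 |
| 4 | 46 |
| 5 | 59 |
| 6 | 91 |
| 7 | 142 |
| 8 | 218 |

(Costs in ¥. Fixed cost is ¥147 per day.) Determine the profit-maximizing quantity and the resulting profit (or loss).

Compute π = P·Q − TC at each output: Q=0: -147; Q=1: -164; Q=2: -170; Q=3: -174; Q=4: -181; Q=5: -191; Q=6: -220; Q=7: -268; Q=8: -341.
Profit is highest at Q = 0. Equivalently, the lowest AVC in the table is 46/4 ≈ ¥11.50 at Q = 4, and P = ¥3 falls below it — price never covers variable cost, so the firm shuts down and loses only its fixed cost.

Q = 0 (shut down); profit = -¥147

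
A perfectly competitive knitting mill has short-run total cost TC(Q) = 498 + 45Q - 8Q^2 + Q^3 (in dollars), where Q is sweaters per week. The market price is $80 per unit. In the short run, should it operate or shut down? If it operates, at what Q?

Produce at Q = 7

From TC, MC = TC'(Q) = 45 - 16Q + 3Q^2 and AVC = VC/Q = 45 - 8Q + Q^2.
AVC is minimized where dAVC/dQ = -8 + 2Q = 0, at Q = 4; min AVC = 45 - 8·4 + 4^2 = $29.
Since P = $80 ≥ min AVC = $29, price covers variable cost and the firm should produce.
Solving P = MC: -35 - 16Q + 3Q^2 = 0 ⇒ Q = -5/3 or 7. On the upward-sloping branch, Q* = 7.
Check: AVC at Q = 7 is $38 ≤ P, so revenue covers variable cost.
Profit = P·Q − TC = 80·7 − 764 = -$204, a loss, but smaller than the $498 fixed cost the firm would lose by shutting down.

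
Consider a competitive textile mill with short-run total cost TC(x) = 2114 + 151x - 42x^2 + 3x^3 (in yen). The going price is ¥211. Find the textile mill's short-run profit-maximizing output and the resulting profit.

Profit = -¥314 at x = 10

AVC = 151 - 42x + 3x^2; min AVC = ¥4 at x = 7. Since P = ¥211 ≥ min AVC, the firm produces.
With MC = 151 - 84x + 9x^2, P = MC on the upward-sloping part at x* = 10.
TR = 211·10 = 2110. TC = 2114 + 310 = 2424. Profit = 2110 − 2424 = -¥314.
By producing, the firm covers all variable cost plus ¥1800 of fixed cost; shutting down would lose the full ¥2114.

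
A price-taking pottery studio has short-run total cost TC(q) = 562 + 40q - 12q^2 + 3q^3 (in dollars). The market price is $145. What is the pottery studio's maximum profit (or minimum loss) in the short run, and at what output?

Profit = -$112 at q = 5

AVC = 40 - 12q + 3q^2 has its minimum $28 at q = 2; price $145 clears that bar, so the firm operates.
With MC = 40 - 24q + 9q^2, P = MC on the upward-sloping part at q* = 5.
TR = 145·5 = 725. TC = 562 + 275 = 837. Profit = 725 − 837 = -$112.
That loss of $112 beats the $562 the firm would lose by shutting down; producing recovers $450 of fixed cost.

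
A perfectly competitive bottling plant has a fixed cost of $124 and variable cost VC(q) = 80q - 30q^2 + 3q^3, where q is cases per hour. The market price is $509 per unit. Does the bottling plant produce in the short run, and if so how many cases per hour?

Produce at q = 11

Strip out fixed cost: VC = 80q - 30q^2 + 3q^3. Then AVC = 80 - 30q + 3q^2 and MC = 80 - 60q + 9q^2.
AVC is minimized where dAVC/dq = -30 + 6q = 0, at q = 5; min AVC = 80 - 30·5 + 3·5^2 = $5.
Since P = $509 ≥ min AVC = $5, price covers variable cost and the firm should produce.
P = MC gives -429 - 60q + 9q^2 = 0, with roots -13/3 and 11. Take the larger (rising MC): q* = 11.
Check: AVC at q = 11 is $113 ≤ P, so revenue covers variable cost.
Profit = P·q − TC = 509·11 − 1367 = $4232.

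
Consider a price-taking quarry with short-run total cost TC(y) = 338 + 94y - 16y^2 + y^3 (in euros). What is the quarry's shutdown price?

The shutdown price is the minimum of AVC. VC = 94y - 16y^2 + y^3, so AVC = 94 - 16y + y^2.
At the minimum of AVC, MC = AVC. MC = 94 - 32y + 3y^2; setting MC = AVC gives 2y^2 - 16y = 0, so y = 8. min AVC = 30.
So the shutdown price is €30.

€30 per unit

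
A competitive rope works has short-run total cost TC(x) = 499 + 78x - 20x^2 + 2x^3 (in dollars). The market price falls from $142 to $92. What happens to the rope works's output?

MC = 78 - 40x + 6x^2; the shutdown threshold is min AVC = $28 (at x = 5).
At P = $142 ≥ min AVC, set P = MC on the rising branch: x = 8.
At P = $92 ≥ min AVC, set P = MC: x = 7. The firm stays open but cuts output.

Output falls from 8 to 7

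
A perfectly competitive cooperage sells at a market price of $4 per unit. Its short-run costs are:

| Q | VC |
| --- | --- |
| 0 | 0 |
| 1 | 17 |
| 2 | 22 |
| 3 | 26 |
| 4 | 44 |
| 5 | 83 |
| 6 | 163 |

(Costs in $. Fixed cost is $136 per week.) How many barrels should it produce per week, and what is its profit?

Q = 0 (shut down); profit = -$136

Tabulate TR − TC: Q=0: -136; Q=1: -149; Q=2: -150; Q=3: -150; Q=4: -164; Q=5: -199; Q=6: -275.
Profit is highest at Q = 0. Equivalently, the lowest AVC in the table is 26/3 ≈ $8.67 at Q = 3, and P = $4 falls below it — price never covers variable cost, so the firm shuts down and loses only its fixed cost.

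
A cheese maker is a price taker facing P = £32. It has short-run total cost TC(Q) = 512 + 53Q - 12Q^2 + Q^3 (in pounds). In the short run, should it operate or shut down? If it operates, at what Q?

Produce at Q = 7

Strip out fixed cost: VC = 53Q - 12Q^2 + Q^3. Then AVC = 53 - 12Q + Q^2 and MC = 53 - 24Q + 3Q^2.
AVC is minimized where dAVC/dQ = -12 + 2Q = 0, at Q = 6; min AVC = 53 - 12·6 + 6^2 = £17.
P = £32 exceeds min AVC = £17, so the firm stays open.
Solving P = MC: 21 - 24Q + 3Q^2 = 0 ⇒ Q = 1 or 7. On the upward-sloping branch, Q* = 7.
Check: AVC at Q = 7 is £18 ≤ P, so revenue covers variable cost.
Profit = P·Q − TC = 32·7 − 638 = -£414, a loss, but smaller than the £512 fixed cost the firm would lose by shutting down.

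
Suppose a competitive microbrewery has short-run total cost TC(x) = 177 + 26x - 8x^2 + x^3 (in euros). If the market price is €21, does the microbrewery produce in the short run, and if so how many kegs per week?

Strip out fixed cost: VC = 26x - 8x^2 + x^3. Then AVC = 26 - 8x + x^2 and MC = 26 - 16x + 3x^2.
AVC is minimized where dAVC/dx = -8 + 2x = 0, at x = 4; min AVC = 26 - 8·4 + 4^2 = €10.
Since P = €21 ≥ min AVC = €10, price covers variable cost and the firm should produce.
Set P = MC: 21 = 26 - 16x + 3x^2 → 5 - 16x + 3x^2 = 0. The roots are x = 1/3 and x = 5; the profit-maximizing output is on the rising part of MC, so x* = 5.
Check: AVC at x = 5 is €11 ≤ P, so revenue covers variable cost.
Profit = P·x − TC = 21·5 − 232 = -€127, a loss, but smaller than the €177 fixed cost the firm would lose by shutting down.

Produce at x = 5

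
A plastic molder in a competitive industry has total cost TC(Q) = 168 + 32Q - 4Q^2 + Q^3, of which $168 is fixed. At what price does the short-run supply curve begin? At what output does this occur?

$28 per unit, at Q = 2

The shutdown price is the minimum of AVC. VC = 32Q - 4Q^2 + Q^3, so AVC = 32 - 4Q + Q^2.
dAVC/dQ = -4 + 2Q = 0 gives Q = 2. min AVC = 32 - 4·2 + 2^2 = 28.
So the shutdown price is $28.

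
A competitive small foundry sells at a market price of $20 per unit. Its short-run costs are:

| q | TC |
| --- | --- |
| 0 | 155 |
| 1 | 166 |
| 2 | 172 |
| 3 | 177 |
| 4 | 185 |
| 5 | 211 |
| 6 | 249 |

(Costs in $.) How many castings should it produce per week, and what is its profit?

Compute π = P·q − TC at each output: q=0: -155; q=1: -146; q=2: -132; q=3: -117; q=4: -105; q=5: -111; q=6: -129.
Profit is maximized at q = 4. AVC there is 30/4 = $7.50 ≤ P, so producing beats shutting down (which would give -$155).

q = 4; profit = -$105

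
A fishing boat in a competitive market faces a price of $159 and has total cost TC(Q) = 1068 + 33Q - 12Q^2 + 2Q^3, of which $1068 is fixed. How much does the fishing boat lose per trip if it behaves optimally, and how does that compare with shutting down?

AVC = 33 - 12Q + 2Q^2 has its minimum $15 at Q = 3; price $159 clears that bar, so the firm operates.
MC = 33 - 24Q + 6Q^2. Setting P = MC and taking the root on the rising branch gives Q* = 7.
TR = 159·7 = 1113. TC = 1068 + 329 = 1397. Profit = 1113 − 1397 = -$284.
Shutting down would mean losing the fixed cost of $1068, so operating at a loss of $284 is better by $784.

Profit = -$284 at Q = 7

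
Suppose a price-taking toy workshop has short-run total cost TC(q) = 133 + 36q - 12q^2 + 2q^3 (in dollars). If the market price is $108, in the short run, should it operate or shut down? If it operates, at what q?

Produce at q = 6

Strip out fixed cost: VC = 36q - 12q^2 + 2q^3. Then AVC = 36 - 12q + 2q^2 and MC = 36 - 24q + 6q^2.
AVC hits its minimum where MC = AVC, at q = 3, giving min AVC = 36 - 12·3 + 2·3^2 = $18.
P = $108 exceeds min AVC = $18, so the firm stays open.
Set P = MC: 108 = 36 - 24q + 6q^2 → -72 - 24q + 6q^2 = 0. The roots are q = -2 and q = 6; the profit-maximizing output is on the rising part of MC, so q* = 6.
Check: AVC at q = 6 is $36 ≤ P, so revenue covers variable cost.
Profit = P·q − TC = 108·6 − 349 = $299.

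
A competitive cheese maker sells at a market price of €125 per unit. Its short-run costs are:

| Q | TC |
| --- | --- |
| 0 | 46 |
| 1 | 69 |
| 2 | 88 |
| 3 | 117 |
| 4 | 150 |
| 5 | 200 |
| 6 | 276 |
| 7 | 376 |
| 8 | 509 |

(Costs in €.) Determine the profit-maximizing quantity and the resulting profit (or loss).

Profit at each row (π = 125Q − TC): Q=0: -46; Q=1: 56; Q=2: 162; Q=3: 258; Q=4: 350; Q=5: 425; Q=6: 474; Q=7: 499; Q=8: 491.
Profit is maximized at Q = 7. AVC there is 330/7 = €47.14 ≤ P, so producing beats shutting down (which would give -€46).

Q = 7; profit = €499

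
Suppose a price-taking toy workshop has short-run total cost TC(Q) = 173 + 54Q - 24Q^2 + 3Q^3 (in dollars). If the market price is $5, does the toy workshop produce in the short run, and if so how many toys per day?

Shut down

Strip out fixed cost: VC = 54Q - 24Q^2 + 3Q^3. Then AVC = 54 - 24Q + 3Q^2 and MC = 54 - 48Q + 9Q^2.
AVC hits its minimum where MC = AVC, at Q = 4, giving min AVC = 54 - 24·4 + 3·4^2 = $6.
Since P = $5 < min AVC = $6, price fails to cover variable cost at any output.
The firm minimizes its loss by shutting down and losing only its fixed cost of $173.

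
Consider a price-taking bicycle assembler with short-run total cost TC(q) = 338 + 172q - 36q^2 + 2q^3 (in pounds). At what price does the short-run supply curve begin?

£10 per unit

The firm shuts down when price falls below the minimum of average variable cost. AVC = VC/q = 172 - 36q + 2q^2.
At the minimum of AVC, MC = AVC. MC = 172 - 72q + 6q^2; setting MC = AVC gives 4q^2 - 36q = 0, so q = 9. min AVC = 10.
The firm shuts down for any P below £10.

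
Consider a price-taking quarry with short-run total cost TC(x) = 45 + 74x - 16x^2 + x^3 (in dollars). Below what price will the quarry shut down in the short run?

The shutdown price is the minimum of AVC. VC = 74x - 16x^2 + x^3, so AVC = 74 - 16x + x^2.
At the minimum of AVC, MC = AVC. MC = 74 - 32x + 3x^2; setting MC = AVC gives 2x^2 - 16x = 0, so x = 8. min AVC = 10.
The firm shuts down for any P below $10.

$10 per unit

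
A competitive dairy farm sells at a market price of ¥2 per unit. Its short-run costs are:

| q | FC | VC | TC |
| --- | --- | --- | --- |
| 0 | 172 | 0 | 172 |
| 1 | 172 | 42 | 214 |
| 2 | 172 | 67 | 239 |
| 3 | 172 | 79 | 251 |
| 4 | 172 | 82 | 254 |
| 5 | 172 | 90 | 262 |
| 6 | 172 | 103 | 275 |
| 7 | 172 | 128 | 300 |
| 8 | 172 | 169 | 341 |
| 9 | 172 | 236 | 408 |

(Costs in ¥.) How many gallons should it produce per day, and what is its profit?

q = 0 (shut down); profit = -¥172

Compute π = P·q − TC at each output: q=0: -172; q=1: -212; q=2: -235; q=3: -245; q=4: -246; q=5: -252; q=6: -263; q=7: -286; q=8: -325; q=9: -390.
Profit is highest at q = 0. Equivalently, the lowest AVC in the table is 103/6 ≈ ¥17.17 at q = 6, and P = ¥2 falls below it — price never covers variable cost, so the firm shuts down and loses only its fixed cost.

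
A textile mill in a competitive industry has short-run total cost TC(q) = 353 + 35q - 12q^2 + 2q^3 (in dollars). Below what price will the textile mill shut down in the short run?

$17 per unit

The shutdown price is the minimum of AVC. VC = 35q - 12q^2 + 2q^3, so AVC = 35 - 12q + 2q^2.
dAVC/dq = -12 + 4q = 0 gives q = 3. min AVC = 35 - 12·3 + 2·3^2 = 17.
For P < $17 the firm produces nothing.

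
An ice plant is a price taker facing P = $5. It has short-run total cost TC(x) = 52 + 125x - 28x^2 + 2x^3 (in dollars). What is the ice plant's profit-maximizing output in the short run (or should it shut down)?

Strip out fixed cost: VC = 125x - 28x^2 + 2x^3. Then AVC = 125 - 28x + 2x^2 and MC = 125 - 56x + 6x^2.
AVC hits its minimum where MC = AVC, at x = 7, giving min AVC = 125 - 28·7 + 2·7^2 = $27.
Since P = $5 < min AVC = $27, price fails to cover variable cost at any output.
Shutting down limits the loss to fixed cost, $52.

Shut down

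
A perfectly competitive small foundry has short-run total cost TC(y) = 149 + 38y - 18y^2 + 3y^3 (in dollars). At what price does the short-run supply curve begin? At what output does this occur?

$11 per unit, at y = 3

The firm shuts down when price falls below the minimum of average variable cost. AVC = VC/y = 38 - 18y + 3y^2.
dAVC/dy = -18 + 6y = 0 gives y = 3. min AVC = 38 - 18·3 + 3·3^2 = 11.
For P < $11 the firm produces nothing.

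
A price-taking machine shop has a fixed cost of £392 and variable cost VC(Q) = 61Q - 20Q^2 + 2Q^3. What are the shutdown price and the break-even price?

Shutdown price = £11; break-even price = £75

Shutdown price = min AVC. AVC = 61 - 20Q + 2Q^2, with vertex at Q = 5 and minimum £11.
ATC = 392/Q + 61 - 20Q + 2Q^2. Setting dATC/dQ = −392/Q^2 − 20 + 4Q = 0 gives Q = 7 (since 4·7^3 − 20·7^2 = 392).
min ATC = 392/7 + 61 − 20·7 + 2·7^2 = £75. That is the break-even price.
For £11 ≤ P < £75 the firm produces at a loss; below £11 it shuts down.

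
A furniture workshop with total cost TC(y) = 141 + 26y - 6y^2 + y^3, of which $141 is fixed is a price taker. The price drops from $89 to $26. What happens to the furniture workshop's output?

AVC = 26 - 6y + y^2, minimized at y = 3 where min AVC = $17. MC = 26 - 12y + 3y^2.
At P = $89 ≥ min AVC, set P = MC on the rising branch: y = 7.
At P = $26 ≥ min AVC, set P = MC: y = 4. The firm stays open but cuts output.

Output falls from 7 to 4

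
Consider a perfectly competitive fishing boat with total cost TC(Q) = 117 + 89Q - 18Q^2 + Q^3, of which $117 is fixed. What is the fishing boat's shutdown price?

Short-run supply begins at min AVC. From VC = 89Q - 18Q^2 + Q^3, AVC = 89 - 18Q + Q^2.
dAVC/dQ = -18 + 2Q = 0 gives Q = 9. min AVC = 89 - 18·9 + 9^2 = 8.
For P < $8 the firm produces nothing.

$8 per unit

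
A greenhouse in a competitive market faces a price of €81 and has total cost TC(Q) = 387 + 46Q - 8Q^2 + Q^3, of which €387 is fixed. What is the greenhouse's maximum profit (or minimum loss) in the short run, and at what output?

Profit = -€93 at Q = 7

AVC = 46 - 8Q + Q^2 has its minimum €30 at Q = 4; price €81 clears that bar, so the firm operates.
MC = 46 - 16Q + 3Q^2. Setting P = MC and taking the root on the rising branch gives Q* = 7.
TR = 81·7 = 567. TC = 387 + 273 = 660. Profit = 567 − 660 = -€93.
That loss of €93 beats the €387 the firm would lose by shutting down; producing recovers €294 of fixed cost.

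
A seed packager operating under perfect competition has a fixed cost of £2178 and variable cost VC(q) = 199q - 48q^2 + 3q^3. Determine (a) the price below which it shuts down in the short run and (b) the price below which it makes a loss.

Shutdown price = £7; break-even price = £232

AVC = 199 - 48q + 3q^2; minimized at q = 8, giving min AVC = £7. That is the shutdown price.
ATC = 2178/q + 199 - 48q + 3q^2. Setting dATC/dq = −2178/q^2 − 48 + 6q = 0 gives q = 11 (since 6·11^3 − 48·11^2 = 2178).
min ATC = 2178/11 + 199 − 48·11 + 3·11^2 = £232. That is the break-even price.
Between these two prices the firm operates at a loss; above £232 it earns a profit.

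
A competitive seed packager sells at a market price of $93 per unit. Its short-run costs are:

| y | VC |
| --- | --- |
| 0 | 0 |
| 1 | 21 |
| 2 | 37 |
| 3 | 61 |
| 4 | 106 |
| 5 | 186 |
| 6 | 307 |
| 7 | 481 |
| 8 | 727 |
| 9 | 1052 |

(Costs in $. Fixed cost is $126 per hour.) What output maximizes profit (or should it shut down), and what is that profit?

Compute π = P·y − TC at each output: y=0: -126; y=1: -54; y=2: 23; y=3: 92; y=4: 140; y=5: 153; y=6: 125; y=7: 44; y=8: -109; y=9: -341.
Profit is maximized at y = 5. AVC there is 186/5 = $37.20 ≤ P, so producing beats shutting down (which would give -$126).

y = 5; profit = $153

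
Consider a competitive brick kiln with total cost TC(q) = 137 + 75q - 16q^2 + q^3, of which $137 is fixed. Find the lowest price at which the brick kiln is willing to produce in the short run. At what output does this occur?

$11 per unit, at q = 8

The firm shuts down when price falls below the minimum of average variable cost. AVC = VC/q = 75 - 16q + q^2.
At the minimum of AVC, MC = AVC. MC = 75 - 32q + 3q^2; setting MC = AVC gives 2q^2 - 16q = 0, so q = 8. min AVC = 11.
The firm shuts down for any P below $11.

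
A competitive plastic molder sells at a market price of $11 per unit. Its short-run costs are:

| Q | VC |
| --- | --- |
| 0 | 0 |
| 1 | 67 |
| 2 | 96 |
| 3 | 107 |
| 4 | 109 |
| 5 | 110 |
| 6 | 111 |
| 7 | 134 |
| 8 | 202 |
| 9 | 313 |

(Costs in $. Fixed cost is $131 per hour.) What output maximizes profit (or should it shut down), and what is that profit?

Q = 0 (shut down); profit = -$131

Compute π = P·Q − TC at each output: Q=0: -131; Q=1: -187; Q=2: -205; Q=3: -205; Q=4: -196; Q=5: -186; Q=6: -176; Q=7: -188; Q=8: -245; Q=9: -345.
Profit is highest at Q = 0. Equivalently, the lowest AVC in the table is 111/6 ≈ $18.50 at Q = 6, and P = $11 falls below it — price never covers variable cost, so the firm shuts down and loses only its fixed cost.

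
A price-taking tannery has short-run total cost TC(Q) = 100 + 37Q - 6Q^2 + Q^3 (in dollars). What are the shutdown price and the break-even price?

Shutdown price = $28; break-even price = $52

AVC = 37 - 6Q + Q^2; minimized at Q = 3, giving min AVC = $28. That is the shutdown price.
ATC = 100/Q + 37 - 6Q + Q^2. Setting dATC/dQ = −100/Q^2 − 6 + 2Q = 0 gives Q = 5 (since 2·5^3 − 6·5^2 = 100).
min ATC = 100/5 + 37 − 6·5 + 5^2 = $52. That is the break-even price.
Between these two prices the firm operates at a loss; above $52 it earns a profit.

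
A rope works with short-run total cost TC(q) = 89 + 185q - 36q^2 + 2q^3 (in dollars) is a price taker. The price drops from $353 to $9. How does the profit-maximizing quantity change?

Output falls from 14 to 0 (the firm shuts down)

AVC = 185 - 36q + 2q^2, minimized at q = 9 where min AVC = $23. MC = 185 - 72q + 6q^2.
With P = $353 above the shutdown price, P = MC gives q = 14.
At P = $9 < min AVC = $23, price no longer covers variable cost at any output, so the firm shuts down: q = 0.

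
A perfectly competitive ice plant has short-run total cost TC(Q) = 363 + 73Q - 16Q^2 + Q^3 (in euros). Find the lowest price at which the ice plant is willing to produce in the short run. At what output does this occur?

The shutdown price is the minimum of AVC. VC = 73Q - 16Q^2 + Q^3, so AVC = 73 - 16Q + Q^2.
dAVC/dQ = -16 + 2Q = 0 gives Q = 8. min AVC = 73 - 16·8 + 8^2 = 9.
For P < €9 the firm produces nothing.

€9 per unit, at Q = 8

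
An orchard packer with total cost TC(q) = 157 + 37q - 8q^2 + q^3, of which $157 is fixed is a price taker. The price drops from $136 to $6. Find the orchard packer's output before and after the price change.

AVC = 37 - 8q + q^2, minimized at q = 4 where min AVC = $21. MC = 37 - 16q + 3q^2.
At P = $136 ≥ min AVC, set P = MC on the rising branch: q = 9.
At P = $6 < min AVC = $21, price no longer covers variable cost at any output, so the firm shuts down: q = 0.

Output falls from 9 to 0 (the firm shuts down)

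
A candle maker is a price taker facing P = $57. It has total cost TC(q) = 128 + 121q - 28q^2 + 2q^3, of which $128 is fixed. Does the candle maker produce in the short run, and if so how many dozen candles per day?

Variable cost is VC = 121q - 28q^2 + 2q^3, so AVC = VC/q = 121 - 28q + 2q^2 and MC = dTC/dq = 121 - 56q + 6q^2.
AVC is minimized where dAVC/dq = -28 + 4q = 0, at q = 7; min AVC = 121 - 28·7 + 2·7^2 = $23.
Since P = $57 ≥ min AVC = $23, price covers variable cost and the firm should produce.
Set P = MC: 57 = 121 - 56q + 6q^2 → 64 - 56q + 6q^2 = 0. The roots are q = 4/3 and q = 8; the profit-maximizing output is on the rising part of MC, so q* = 8.
Check: AVC at q = 8 is $25 ≤ P, so revenue covers variable cost.
Profit = P·q − TC = 57·8 − 328 = $128.

Produce at q = 8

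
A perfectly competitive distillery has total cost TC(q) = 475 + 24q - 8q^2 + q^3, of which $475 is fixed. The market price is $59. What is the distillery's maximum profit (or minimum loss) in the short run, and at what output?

Profit = -$181 at q = 7

AVC = 24 - 8q + q^2 has its minimum $8 at q = 4; price $59 clears that bar, so the firm operates.
MC = 24 - 16q + 3q^2. Setting P = MC and taking the root on the rising branch gives q* = 7.
TR = 59·7 = 413. TC = 475 + 119 = 594. Profit = 413 − 594 = -$181.
Shutting down would mean losing the fixed cost of $475, so operating at a loss of $181 is better by $294.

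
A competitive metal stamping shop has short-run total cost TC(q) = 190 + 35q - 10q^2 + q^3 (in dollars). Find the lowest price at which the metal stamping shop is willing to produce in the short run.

$10 per unit

The shutdown price is the minimum of AVC. VC = 35q - 10q^2 + q^3, so AVC = 35 - 10q + q^2.
dAVC/dq = -10 + 2q = 0 gives q = 5. min AVC = 35 - 10·5 + 5^2 = 10.
The firm shuts down for any P below $10.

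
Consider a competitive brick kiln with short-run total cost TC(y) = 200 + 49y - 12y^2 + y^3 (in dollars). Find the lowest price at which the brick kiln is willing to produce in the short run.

The firm shuts down when price falls below the minimum of average variable cost. AVC = VC/y = 49 - 12y + y^2.
At the minimum of AVC, MC = AVC. MC = 49 - 24y + 3y^2; setting MC = AVC gives 2y^2 - 12y = 0, so y = 6. min AVC = 13.
For P < $13 the firm produces nothing.

$13 per unit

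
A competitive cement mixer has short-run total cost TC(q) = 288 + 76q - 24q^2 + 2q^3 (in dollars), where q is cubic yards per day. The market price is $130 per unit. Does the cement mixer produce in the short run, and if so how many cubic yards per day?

Produce at q = 9

Strip out fixed cost: VC = 76q - 24q^2 + 2q^3. Then AVC = 76 - 24q + 2q^2 and MC = 76 - 48q + 6q^2.
AVC hits its minimum where MC = AVC, at q = 6, giving min AVC = 76 - 24·6 + 2·6^2 = $4.
Because $130 ≥ $4, revenue can cover variable cost; the firm operates.
P = MC gives -54 - 48q + 6q^2 = 0, with roots -1 and 9. Take the larger (rising MC): q* = 9.
Check: AVC at q = 9 is $22 ≤ P, so revenue covers variable cost.
Profit = P·q − TC = 130·9 − 486 = $684.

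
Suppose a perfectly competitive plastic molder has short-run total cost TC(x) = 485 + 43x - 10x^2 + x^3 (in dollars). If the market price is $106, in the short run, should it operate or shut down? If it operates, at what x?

Strip out fixed cost: VC = 43x - 10x^2 + x^3. Then AVC = 43 - 10x + x^2 and MC = 43 - 20x + 3x^2.
The AVC parabola has its vertex at x = 10/2 = 5, where AVC = 43 - 10·5 + 5^2 = $18.
Because $106 ≥ $18, revenue can cover variable cost; the firm operates.
P = MC gives -63 - 20x + 3x^2 = 0, with roots -7/3 and 9. Take the larger (rising MC): x* = 9.
Check: AVC at x = 9 is $34 ≤ P, so revenue covers variable cost.
Profit = P·x − TC = 106·9 − 791 = $163.

Produce at x = 9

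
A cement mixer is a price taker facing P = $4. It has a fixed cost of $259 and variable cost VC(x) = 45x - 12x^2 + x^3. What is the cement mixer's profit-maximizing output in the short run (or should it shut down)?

Variable cost is VC = 45x - 12x^2 + x^3, so AVC = VC/x = 45 - 12x + x^2 and MC = dTC/dx = 45 - 24x + 3x^2.
AVC is minimized where dAVC/dx = -12 + 2x = 0, at x = 6; min AVC = 45 - 12·6 + 6^2 = $9.
With P < min AVC ($4 < $9), every unit sold adds to the loss.
Shutting down limits the loss to fixed cost, $259.

Shut down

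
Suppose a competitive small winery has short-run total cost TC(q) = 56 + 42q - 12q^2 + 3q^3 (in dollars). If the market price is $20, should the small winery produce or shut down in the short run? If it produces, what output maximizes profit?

Shut down

Strip out fixed cost: VC = 42q - 12q^2 + 3q^3. Then AVC = 42 - 12q + 3q^2 and MC = 42 - 24q + 9q^2.
The AVC parabola has its vertex at q = 12/6 = 2, where AVC = 42 - 12·2 + 3·2^2 = $30.
P = $20 lies below min AVC = $30; no output level covers variable cost.
Best response: produce nothing and absorb the $56 fixed cost.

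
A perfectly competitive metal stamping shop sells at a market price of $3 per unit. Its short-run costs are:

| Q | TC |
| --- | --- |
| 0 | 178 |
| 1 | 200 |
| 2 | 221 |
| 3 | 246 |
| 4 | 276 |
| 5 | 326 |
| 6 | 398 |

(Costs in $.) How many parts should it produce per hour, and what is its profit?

Compute π = P·Q − TC at each output: Q=0: -178; Q=1: -197; Q=2: -215; Q=3: -237; Q=4: -264; Q=5: -311; Q=6: -380.
Profit is highest at Q = 0. Equivalently, the lowest AVC in the table is 43/2 ≈ $21.50 at Q = 2, and P = $3 falls below it — price never covers variable cost, so the firm shuts down and loses only its fixed cost.

Q = 0 (shut down); profit = -$178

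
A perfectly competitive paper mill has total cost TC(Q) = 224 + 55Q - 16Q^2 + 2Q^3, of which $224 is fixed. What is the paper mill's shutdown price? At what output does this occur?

$23 per unit, at Q = 4

The firm shuts down when price falls below the minimum of average variable cost. AVC = VC/Q = 55 - 16Q + 2Q^2.
At the minimum of AVC, MC = AVC. MC = 55 - 32Q + 6Q^2; setting MC = AVC gives 4Q^2 - 16Q = 0, so Q = 4. min AVC = 23.
The firm shuts down for any P below $23.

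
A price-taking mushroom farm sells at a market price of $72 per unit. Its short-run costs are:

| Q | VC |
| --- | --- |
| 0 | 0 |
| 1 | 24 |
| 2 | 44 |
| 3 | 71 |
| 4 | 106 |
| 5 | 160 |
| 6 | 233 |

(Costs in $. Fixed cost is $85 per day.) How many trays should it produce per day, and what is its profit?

Profit at each row (π = 72Q − TC): Q=0: -85; Q=1: -37; Q=2: 15; Q=3: 60; Q=4: 97; Q=5: 115; Q=6: 114.
Profit is maximized at Q = 5. AVC there is 160/5 = $32 ≤ P, so producing beats shutting down (which would give -$85).

Q = 5; profit = $115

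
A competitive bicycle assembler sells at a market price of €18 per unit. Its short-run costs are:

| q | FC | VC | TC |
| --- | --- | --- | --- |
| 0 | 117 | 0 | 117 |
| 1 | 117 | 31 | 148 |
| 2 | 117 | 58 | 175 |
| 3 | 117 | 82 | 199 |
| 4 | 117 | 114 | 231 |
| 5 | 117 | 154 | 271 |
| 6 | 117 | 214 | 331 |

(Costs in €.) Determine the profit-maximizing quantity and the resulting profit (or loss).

q = 0 (shut down); profit = -€117

Tabulate TR − TC: q=0: -117; q=1: -130; q=2: -139; q=3: -145; q=4: -159; q=5: -181; q=6: -223.
Profit is highest at q = 0. Equivalently, the lowest AVC in the table is 82/3 ≈ €27.33 at q = 3, and P = €18 falls below it — price never covers variable cost, so the firm shuts down and loses only its fixed cost.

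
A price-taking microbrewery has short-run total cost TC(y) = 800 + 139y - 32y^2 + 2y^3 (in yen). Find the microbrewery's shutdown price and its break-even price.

Shutdown price = ¥11; break-even price = ¥99

AVC = 139 - 32y + 2y^2; minimized at y = 8, giving min AVC = ¥11. That is the shutdown price.
ATC = 800/y + 139 - 32y + 2y^2. Setting dATC/dy = −800/y^2 − 32 + 4y = 0 gives y = 10 (since 4·10^3 − 32·10^2 = 800).
min ATC = 800/10 + 139 − 32·10 + 2·10^2 = ¥99. That is the break-even price.
For ¥11 ≤ P < ¥99 the firm produces at a loss; below ¥11 it shuts down.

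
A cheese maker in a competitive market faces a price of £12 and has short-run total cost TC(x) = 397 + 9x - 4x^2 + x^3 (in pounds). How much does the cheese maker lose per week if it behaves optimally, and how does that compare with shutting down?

Profit = -£379 at x = 3

AVC = 9 - 4x + x^2; min AVC = £5 at x = 2. Since P = £12 ≥ min AVC, the firm produces.
MC = 9 - 8x + 3x^2. Setting P = MC and taking the root on the rising branch gives x* = 3.
TR = 12·3 = 36. TC = 397 + 18 = 415. Profit = 36 − 415 = -£379.
Shutting down would mean losing the fixed cost of £397, so operating at a loss of £379 is better by £18.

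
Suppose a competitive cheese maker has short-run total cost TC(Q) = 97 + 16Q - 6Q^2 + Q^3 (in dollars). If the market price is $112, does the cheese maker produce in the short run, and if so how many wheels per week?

Strip out fixed cost: VC = 16Q - 6Q^2 + Q^3. Then AVC = 16 - 6Q + Q^2 and MC = 16 - 12Q + 3Q^2.
AVC hits its minimum where MC = AVC, at Q = 3, giving min AVC = 16 - 6·3 + 3^2 = $7.
Since P = $112 ≥ min AVC = $7, price covers variable cost and the firm should produce.
P = MC gives -96 - 12Q + 3Q^2 = 0, with roots -4 and 8. Take the larger (rising MC): Q* = 8.
Check: AVC at Q = 8 is $32 ≤ P, so revenue covers variable cost.
Profit = P·Q − TC = 112·8 − 353 = $543.

Produce at Q = 8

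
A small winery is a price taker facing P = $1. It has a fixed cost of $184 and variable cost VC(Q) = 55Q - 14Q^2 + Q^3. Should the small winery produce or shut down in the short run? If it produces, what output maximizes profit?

From TC, MC = TC'(Q) = 55 - 28Q + 3Q^2 and AVC = VC/Q = 55 - 14Q + Q^2.
The AVC parabola has its vertex at Q = 14/2 = 7, where AVC = 55 - 14·7 + 7^2 = $6.
Since P = $1 < min AVC = $6, price fails to cover variable cost at any output.
The firm minimizes its loss by shutting down and losing only its fixed cost of $184.

Shut down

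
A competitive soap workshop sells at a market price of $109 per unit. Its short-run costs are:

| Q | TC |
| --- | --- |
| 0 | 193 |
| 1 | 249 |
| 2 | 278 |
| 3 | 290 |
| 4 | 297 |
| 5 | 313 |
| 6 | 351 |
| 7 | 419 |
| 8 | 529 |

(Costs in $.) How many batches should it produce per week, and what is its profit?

Q = 7; profit = $344

Compute π = P·Q − TC at each output: Q=0: -193; Q=1: -140; Q=2: -60; Q=3: 37; Q=4: 139; Q=5: 232; Q=6: 303; Q=7: 344; Q=8: 343.
Profit is maximized at Q = 7. AVC there is 226/7 = $32.29 ≤ P, so producing beats shutting down (which would give -$193).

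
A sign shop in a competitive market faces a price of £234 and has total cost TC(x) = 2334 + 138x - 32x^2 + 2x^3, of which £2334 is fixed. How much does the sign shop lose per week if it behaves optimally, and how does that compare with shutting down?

Profit = -£30 at x = 12

AVC = 138 - 32x + 2x^2 has its minimum £10 at x = 8; price £234 clears that bar, so the firm operates.
With MC = 138 - 64x + 6x^2, P = MC on the upward-sloping part at x* = 12.
TR = 234·12 = 2808. TC = 2334 + 504 = 2838. Profit = 2808 − 2838 = -£30.
By producing, the firm covers all variable cost plus £2304 of fixed cost; shutting down would lose the full £2334.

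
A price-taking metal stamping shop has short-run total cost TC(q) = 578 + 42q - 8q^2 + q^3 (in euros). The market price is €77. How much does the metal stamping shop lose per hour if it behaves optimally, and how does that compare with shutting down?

AVC = 42 - 8q + q^2; min AVC = €26 at q = 4. Since P = €77 ≥ min AVC, the firm produces.
With MC = 42 - 16q + 3q^2, P = MC on the upward-sloping part at q* = 7.
TR = 77·7 = 539. TC = 578 + 245 = 823. Profit = 539 − 823 = -€284.
By producing, the firm covers all variable cost plus €294 of fixed cost; shutting down would lose the full €578.

Profit = -€284 at q = 7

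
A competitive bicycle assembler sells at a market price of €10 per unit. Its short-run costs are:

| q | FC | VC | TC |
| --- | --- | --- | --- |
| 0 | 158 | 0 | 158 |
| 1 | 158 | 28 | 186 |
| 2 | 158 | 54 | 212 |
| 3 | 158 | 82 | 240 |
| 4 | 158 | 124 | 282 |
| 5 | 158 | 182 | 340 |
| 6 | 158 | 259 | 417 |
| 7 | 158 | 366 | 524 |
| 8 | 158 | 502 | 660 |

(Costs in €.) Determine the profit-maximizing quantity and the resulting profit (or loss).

q = 0 (shut down); profit = -€158

Profit at each row (π = 10q − TC): q=0: -158; q=1: -176; q=2: -192; q=3: -210; q=4: -242; q=5: -290; q=6: -357; q=7: -454; q=8: -580.
Profit is highest at q = 0. Equivalently, the lowest AVC in the table is 54/2 ≈ €27 at q = 2, and P = €10 falls below it — price never covers variable cost, so the firm shuts down and loses only its fixed cost.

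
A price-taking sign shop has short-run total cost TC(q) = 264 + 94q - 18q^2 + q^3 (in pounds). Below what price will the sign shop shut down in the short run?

The shutdown price is the minimum of AVC. VC = 94q - 18q^2 + q^3, so AVC = 94 - 18q + q^2.
At the minimum of AVC, MC = AVC. MC = 94 - 36q + 3q^2; setting MC = AVC gives 2q^2 - 18q = 0, so q = 9. min AVC = 13.
For P < £13 the firm produces nothing.

£13 per unit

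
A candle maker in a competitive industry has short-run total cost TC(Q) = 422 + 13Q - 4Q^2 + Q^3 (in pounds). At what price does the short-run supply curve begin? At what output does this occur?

£9 per unit, at Q = 2

The firm shuts down when price falls below the minimum of average variable cost. AVC = VC/Q = 13 - 4Q + Q^2.
dAVC/dQ = -4 + 2Q = 0 gives Q = 2. min AVC = 13 - 4·2 + 2^2 = 9.
For P < £9 the firm produces nothing.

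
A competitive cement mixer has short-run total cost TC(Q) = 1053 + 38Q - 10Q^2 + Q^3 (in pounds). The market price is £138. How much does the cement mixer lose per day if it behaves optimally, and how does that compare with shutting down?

Profit = -£53 at Q = 10

AVC = 38 - 10Q + Q^2 has its minimum £13 at Q = 5; price £138 clears that bar, so the firm operates.
MC = 38 - 20Q + 3Q^2. Setting P = MC and taking the root on the rising branch gives Q* = 10.
TR = 138·10 = 1380. TC = 1053 + 380 = 1433. Profit = 1380 − 1433 = -£53.
By producing, the firm covers all variable cost plus £1000 of fixed cost; shutting down would lose the full £1053.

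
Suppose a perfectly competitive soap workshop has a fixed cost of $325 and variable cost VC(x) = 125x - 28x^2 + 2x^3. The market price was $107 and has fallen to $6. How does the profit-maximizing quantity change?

AVC = 125 - 28x + 2x^2, minimized at x = 7 where min AVC = $27. MC = 125 - 56x + 6x^2.
At P = $107 ≥ min AVC, set P = MC on the rising branch: x = 9.
At P = $6 < min AVC = $27, price no longer covers variable cost at any output, so the firm shuts down: x = 0.

Output falls from 9 to 0 (the firm shuts down)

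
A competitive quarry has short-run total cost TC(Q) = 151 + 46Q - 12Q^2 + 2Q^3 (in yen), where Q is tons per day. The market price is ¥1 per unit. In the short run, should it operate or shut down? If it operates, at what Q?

Shut down

Variable cost is VC = 46Q - 12Q^2 + 2Q^3, so AVC = VC/Q = 46 - 12Q + 2Q^2 and MC = dTC/dQ = 46 - 24Q + 6Q^2.
The AVC parabola has its vertex at Q = 12/4 = 3, where AVC = 46 - 12·3 + 2·3^2 = ¥28.
Since P = ¥1 < min AVC = ¥28, price fails to cover variable cost at any output.
Best response: produce nothing and absorb the ¥151 fixed cost.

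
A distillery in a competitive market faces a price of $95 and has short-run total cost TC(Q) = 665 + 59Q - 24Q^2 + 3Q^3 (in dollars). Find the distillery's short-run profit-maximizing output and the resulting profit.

AVC = 59 - 24Q + 3Q^2 has its minimum $11 at Q = 4; price $95 clears that bar, so the firm operates.
With MC = 59 - 48Q + 9Q^2, P = MC on the upward-sloping part at Q* = 6.
TR = 95·6 = 570. TC = 665 + 138 = 803. Profit = 570 − 803 = -$233.
Shutting down would mean losing the fixed cost of $665, so operating at a loss of $233 is better by $432.

Profit = -$233 at Q = 6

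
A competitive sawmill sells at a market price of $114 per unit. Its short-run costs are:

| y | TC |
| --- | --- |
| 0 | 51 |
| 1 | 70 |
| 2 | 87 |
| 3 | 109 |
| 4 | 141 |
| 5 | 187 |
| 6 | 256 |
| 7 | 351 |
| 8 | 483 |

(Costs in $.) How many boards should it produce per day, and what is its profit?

Compute π = P·y − TC at each output: y=0: -51; y=1: 44; y=2: 141; y=3: 233; y=4: 315; y=5: 383; y=6: 428; y=7: 447; y=8: 429.
Profit is maximized at y = 7. AVC there is 300/7 = $42.86 ≤ P, so producing beats shutting down (which would give -$51).

y = 7; profit = $447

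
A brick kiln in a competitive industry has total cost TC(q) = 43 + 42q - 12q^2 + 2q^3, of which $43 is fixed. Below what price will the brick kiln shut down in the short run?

Short-run supply begins at min AVC. From VC = 42q - 12q^2 + 2q^3, AVC = 42 - 12q + 2q^2.
At the minimum of AVC, MC = AVC. MC = 42 - 24q + 6q^2; setting MC = AVC gives 4q^2 - 12q = 0, so q = 3. min AVC = 24.
The firm shuts down for any P below $24.

$24 per unit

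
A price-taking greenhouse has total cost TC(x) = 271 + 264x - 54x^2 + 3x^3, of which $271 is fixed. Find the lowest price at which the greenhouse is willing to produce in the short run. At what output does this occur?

$21 per unit, at x = 9

The shutdown price is the minimum of AVC. VC = 264x - 54x^2 + 3x^3, so AVC = 264 - 54x + 3x^2.
dAVC/dx = -54 + 6x = 0 gives x = 9. min AVC = 264 - 54·9 + 3·9^2 = 21.
For P < $21 the firm produces nothing.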